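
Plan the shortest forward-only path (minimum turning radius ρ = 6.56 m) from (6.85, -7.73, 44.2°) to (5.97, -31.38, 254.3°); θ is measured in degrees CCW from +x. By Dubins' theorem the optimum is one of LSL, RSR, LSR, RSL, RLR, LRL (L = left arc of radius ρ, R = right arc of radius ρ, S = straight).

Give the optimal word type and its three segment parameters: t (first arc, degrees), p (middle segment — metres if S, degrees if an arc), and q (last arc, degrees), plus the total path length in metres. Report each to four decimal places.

Let ψ = atan2(Δy, Δx) = atan2(-23.65, -0.88) = -92.1310° be the start→goal bearing.
Normalize: d = |goal − start| / ρ = 23.666366/6.56 = 3.607678, α = (θ_start − ψ) mod 360° = 136.3310° = 2.379424 rad, β = (θ_goal − ψ) mod 360° = 346.4310° = 6.046361 rad.
Common terms: sin α = 0.690492, cos α = -0.723340, sin β = -0.234617, cos β = 0.972088, cos(α−β) = -0.865151, d² = 13.015339. Work in radians in the unit-radius frame; every candidate has L = ρ·(t + p + q).
LSL: p² = 2 + d² − 2cos(α−β) + 2d(sin α − sin β) = 23.420631; p = √p² = 4.839487; φ = atan2(cos β − cos α, d + sin α − sin β) = 0.357926 rad; t = (φ − α) mod 2π = 4.261687 rad, q = (β − φ) mod 2π = 5.688435 rad → L = 6.56·(4.261687 + 4.839487 + 5.688435) = 6.56·14.789609 = 97.019833 m
RSR: p² = 2 + d² − 2cos(α−β) + 2d(sin β − sin α) = 10.070653; p = √p² = 3.173429; φ = atan2(cos α − cos β, d − sin α + sin β) = -0.563629 rad; t = (α − φ) mod 2π = 2.943053 rad, q = (φ − β) mod 2π = 5.956381 rad → L = 6.56·(2.943053 + 3.173429 + 5.956381) = 6.56·12.072863 = 79.197982 m
LSR: p² = d² − 2 + 2cos(α−β) + 2d(sin α + sin β) = 12.574335; p = √p² = 3.546031; φ = atan2(−cos α − cos β, d + sin α + sin β) − atan2(−2, p) = 0.452398 rad; t = (φ − α) mod 2π = 4.356160 rad, q = (φ − β) mod 2π = 0.689223 rad → L = 6.56·(4.356160 + 3.546031 + 0.689223) = 6.56·8.591414 = 56.359673 m
RSL: p² = d² − 2 + 2cos(α−β) − 2d(sin α + sin β) = 5.995738; p = √p² = 2.448620; φ = atan2(cos α + cos β, d − sin α − sin β) − atan2(2, p) = -0.606134 rad; t = (α − φ) mod 2π = 2.985558 rad, q = (β − φ) mod 2π = 0.369310 rad → L = 6.56·(2.985558 + 2.448620 + 0.369310) = 6.56·5.803487 = 38.070878 m
RLR: c = (6 − d² + 2cos(α−β) + 2d(sin α − sin β))/8 = -0.258832; p = 2π − arccos c = 4.450577 rad; φ = atan2(cos α − cos β, d − sin α + sin β) = -0.563629 rad; t = (α − φ + p/2) mod 2π = 5.168341 rad, q = (α − β − t + p) mod 2π = 1.898484 rad → L = 6.56·(5.168341 + 4.450577 + 1.898484) = 6.56·11.517402 = 75.554154 m
LRL: c = (6 − d² + 2cos(α−β) − 2d(sin α − sin β))/8 = -1.927579, |c| > 1 → infeasible
Shortest: RSL with L = 38.070878 m ≈ 38.0709 m
Convert RSL to answer units (arcs ×180/π): t = 2.985558·180/π = 171.0599°, p = ρ·p = 6.56·2.448620 = 16.0629 m, q = 0.369310·180/π = 21.1599°, L = 38.0709 m.

RSL: t = 171.0599°, p = 16.0629 m, q = 21.1599°, L = 38.0709 m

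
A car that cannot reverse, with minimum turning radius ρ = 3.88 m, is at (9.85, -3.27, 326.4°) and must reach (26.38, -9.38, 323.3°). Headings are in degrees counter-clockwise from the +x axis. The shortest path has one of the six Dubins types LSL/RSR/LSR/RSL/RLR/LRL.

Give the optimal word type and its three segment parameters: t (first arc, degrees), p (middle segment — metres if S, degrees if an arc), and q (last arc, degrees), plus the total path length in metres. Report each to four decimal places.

Let ψ = atan2(Δy, Δx) = atan2(-6.11, 16.53) = -20.2859° be the start→goal bearing.
Normalize: d = |goal − start| / ρ = 17.623081/3.88 = 4.542031, α = (θ_start − ψ) mod 360° = 346.6859° = 6.050810 rad, β = (θ_goal − ψ) mod 360° = 343.5859° = 5.996705 rad.
Common terms: sin α = -0.230290, cos α = 0.973122, sin β = -0.282578, cos β = 0.959244, cos(α−β) = 0.998537, d² = 20.630048. Work in radians in the unit-radius frame; every candidate has L = ρ·(t + p + q).
LSL: p² = 2 + d² − 2cos(α−β) + 2d(sin α − sin β) = 21.107965; p = √p² = 4.594341; φ = atan2(cos β − cos α, d + sin α − sin β) = -0.003021 rad; t = (φ − α) mod 2π = 0.229355 rad, q = (β − φ) mod 2π = 5.999725 rad → L = 3.88·(0.229355 + 4.594341 + 5.999725) = 3.88·10.823421 = 41.994872 m
RSR: p² = 2 + d² − 2cos(α−β) + 2d(sin β − sin α) = 20.157985; p = √p² = 4.489764; φ = atan2(cos α − cos β, d − sin α + sin β) = 0.003091 rad; t = (α − φ) mod 2π = 6.047719 rad, q = (φ − β) mod 2π = 0.289572 rad → L = 3.88·(6.047719 + 4.489764 + 0.289572) = 3.88·10.827055 = 42.008973 m
LSR: p² = d² − 2 + 2cos(α−β) + 2d(sin α + sin β) = 15.968200; p = √p² = 3.996023; φ = atan2(−cos α − cos β, d + sin α + sin β) − atan2(−2, p) = 0.016855 rad; t = (φ − α) mod 2π = 0.249230 rad, q = (φ − β) mod 2π = 0.303335 rad → L = 3.88·(0.249230 + 3.996023 + 0.303335) = 3.88·4.548589 = 17.648524 m
RSL: p² = d² − 2 + 2cos(α−β) − 2d(sin α + sin β) = 25.286043; p = √p² = 5.028523; φ = atan2(cos α + cos β, d − sin α − sin β) − atan2(2, p) = -0.013415 rad; t = (α − φ) mod 2π = 6.064225 rad, q = (β − φ) mod 2π = 6.010119 rad → L = 3.88·(6.064225 + 5.028523 + 6.010119) = 3.88·17.102867 = 66.359124 m
RLR: c = (6 − d² + 2cos(α−β) + 2d(sin α − sin β))/8 = -1.519748, |c| > 1 → infeasible
LRL: c = (6 − d² + 2cos(α−β) − 2d(sin α − sin β))/8 = -1.638496, |c| > 1 → infeasible
Shortest: LSR with L = 17.648524 m ≈ 17.6485 m
Convert LSR to answer units (arcs ×180/π): t = 0.249230·180/π = 14.2798°, p = ρ·p = 3.88·3.996023 = 15.5046 m, q = 0.303335·180/π = 17.3798°, L = 17.6485 m.

LSR: t = 14.2798°, p = 15.5046 m, q = 17.3798°, L = 17.6485 m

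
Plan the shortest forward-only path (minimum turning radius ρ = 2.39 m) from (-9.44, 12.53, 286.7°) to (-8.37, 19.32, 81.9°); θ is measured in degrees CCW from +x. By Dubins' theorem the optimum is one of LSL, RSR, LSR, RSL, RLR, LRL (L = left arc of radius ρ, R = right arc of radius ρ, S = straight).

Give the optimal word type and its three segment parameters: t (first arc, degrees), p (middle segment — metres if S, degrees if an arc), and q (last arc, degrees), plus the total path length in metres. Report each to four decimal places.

LSR: t = 206.4412°, p = 3.4233 m, q = 51.2412°, L = 14.1721 m

Let ψ = atan2(Δy, Δx) = atan2(6.79, 1.07) = 81.0447° be the start→goal bearing.
Normalize: d = |goal − start| / ρ = 6.873791/2.39 = 2.876063, α = (θ_start − ψ) mod 360° = 205.6553° = 3.589362 rad, β = (θ_goal − ψ) mod 360° = 0.8553° = 0.014928 rad.
Common terms: sin α = -0.432956, cos α = -0.901415, sin β = 0.014927, cos β = 0.999889, cos(α−β) = -0.907777, d² = 8.271739. Work in radians in the unit-radius frame; every candidate has L = ρ·(t + p + q).
LSL: p² = 2 + d² − 2cos(α−β) + 2d(sin α − sin β) = 9.511014; p = √p² = 3.083993; φ = atan2(cos β − cos α, d + sin α − sin β) = 0.664299 rad; t = (φ − α) mod 2π = 3.358122 rad, q = (β − φ) mod 2π = 5.633814 rad → L = 2.39·(3.358122 + 3.083993 + 5.633814) = 2.39·12.075930 = 28.861472 m
RSR: p² = 2 + d² − 2cos(α−β) + 2d(sin β − sin α) = 14.663573; p = √p² = 3.829305; φ = atan2(cos α − cos β, d − sin α + sin β) = -0.519578 rad; t = (α − φ) mod 2π = 4.108940 rad, q = (φ − β) mod 2π = 5.748679 rad → L = 2.39·(4.108940 + 3.829305 + 5.748679) = 2.39·13.686924 = 32.711749 m
LSR: p² = d² − 2 + 2cos(α−β) + 2d(sin α + sin β) = 2.051630; p = √p² = 1.432351; φ = atan2(−cos α − cos β, d + sin α + sin β) − atan2(−2, p) = 0.909256 rad; t = (φ − α) mod 2π = 3.603079 rad, q = (φ − β) mod 2π = 0.894328 rad → L = 2.39·(3.603079 + 1.432351 + 0.894328) = 2.39·5.929759 = 14.172124 m
RSL: p² = d² − 2 + 2cos(α−β) − 2d(sin α + sin β) = 6.860738; p = √p² = 2.619301; φ = atan2(cos α + cos β, d − sin α − sin β) − atan2(2, p) = -0.622240 rad; t = (α − φ) mod 2π = 4.211602 rad, q = (β − φ) mod 2π = 0.637167 rad → L = 2.39·(4.211602 + 2.619301 + 0.637167) = 2.39·7.468070 = 17.848687 m
RLR: c = (6 − d² + 2cos(α−β) + 2d(sin α − sin β))/8 = -0.832947; p = 2π − arccos c = 3.727977 rad; φ = atan2(cos α − cos β, d − sin α + sin β) = -0.519578 rad; t = (α − φ + p/2) mod 2π = 5.972929 rad, q = (α − β − t + p) mod 2π = 1.329483 rad → L = 2.39·(5.972929 + 3.727977 + 1.329483) = 2.39·11.030389 = 26.362630 m
LRL: c = (6 − d² + 2cos(α−β) − 2d(sin α − sin β))/8 = -0.188877; p = 2π − arccos c = 4.522371 rad; φ = atan2(cos β − cos α, d + sin α − sin β) = 0.664299 rad; t = (φ − α + p/2) mod 2π = 5.619307 rad, q = (β − α − t + p) mod 2π = 1.611814 rad → L = 2.39·(5.619307 + 4.522371 + 1.611814) = 2.39·11.753492 = 28.090847 m
Shortest: LSR with L = 14.172124 m ≈ 14.1721 m
Convert LSR to answer units (arcs ×180/π): t = 3.603079·180/π = 206.4412°, p = ρ·p = 2.39·1.432351 = 3.4233 m, q = 0.894328·180/π = 51.2412°, L = 14.1721 m.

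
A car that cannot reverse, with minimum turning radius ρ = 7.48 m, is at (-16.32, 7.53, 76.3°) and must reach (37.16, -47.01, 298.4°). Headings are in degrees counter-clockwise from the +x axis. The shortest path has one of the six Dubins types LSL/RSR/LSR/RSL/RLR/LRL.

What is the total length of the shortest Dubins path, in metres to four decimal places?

86.8753 m

Let ψ = atan2(Δy, Δx) = atan2(-54.54, 53.48) = -45.5622° be the start→goal bearing.
Normalize: d = |goal − start| / ρ = 76.385352/7.48 = 10.211945, α = (θ_start − ψ) mod 360° = 121.8622° = 2.126897 rad, β = (θ_goal − ψ) mod 360° = 343.9622° = 6.003273 rad.
Common terms: sin α = 0.849320, cos α = -0.527878, sin β = -0.276271, cos β = 0.961080, cos(α−β) = -0.741976, d² = 104.283830. Work in radians in the unit-radius frame; every candidate has L = ρ·(t + p + q).
LSL: p² = 2 + d² − 2cos(α−β) + 2d(sin α − sin β) = 130.756728; p = √p² = 11.434891; φ = atan2(cos β − cos α, d + sin α − sin β) = 0.130583 rad; t = (φ − α) mod 2π = 4.286871 rad, q = (β − φ) mod 2π = 5.872691 rad → L = 7.48·(4.286871 + 11.434891 + 5.872691) = 7.48·21.594452 = 161.526504 m
RSR: p² = 2 + d² − 2cos(α−β) + 2d(sin β − sin α) = 84.778835; p = √p² = 9.207542; φ = atan2(cos α − cos β, d − sin α + sin β) = -0.162424 rad; t = (α − φ) mod 2π = 2.289321 rad, q = (φ − β) mod 2π = 0.117488 rad → L = 7.48·(2.289321 + 9.207542 + 0.117488) = 7.48·11.614351 = 86.875348 m
LSR: p² = d² − 2 + 2cos(α−β) + 2d(sin α + sin β) = 112.503765; p = √p² = 10.606779; φ = atan2(−cos α − cos β, d + sin α + sin β) − atan2(−2, p) = 0.146225 rad; t = (φ − α) mod 2π = 4.302513 rad, q = (φ − β) mod 2π = 0.426137 rad → L = 7.48·(4.302513 + 10.606779 + 0.426137) = 7.48·15.335429 = 114.709012 m
RSL: p² = d² − 2 + 2cos(α−β) − 2d(sin α + sin β) = 89.095991; p = √p² = 9.439067; φ = atan2(cos α + cos β, d − sin α − sin β) − atan2(2, p) = -0.163884 rad; t = (α − φ) mod 2π = 2.290781 rad, q = (β − φ) mod 2π = 6.167158 rad → L = 7.48·(2.290781 + 9.439067 + 6.167158) = 7.48·17.897006 = 133.869609 m
RLR: c = (6 − d² + 2cos(α−β) + 2d(sin α − sin β))/8 = -9.597354, |c| > 1 → infeasible
LRL: c = (6 − d² + 2cos(α−β) − 2d(sin α − sin β))/8 = -15.344591, |c| > 1 → infeasible
Shortest: RSR with L = 86.875348 m ≈ 86.8753 m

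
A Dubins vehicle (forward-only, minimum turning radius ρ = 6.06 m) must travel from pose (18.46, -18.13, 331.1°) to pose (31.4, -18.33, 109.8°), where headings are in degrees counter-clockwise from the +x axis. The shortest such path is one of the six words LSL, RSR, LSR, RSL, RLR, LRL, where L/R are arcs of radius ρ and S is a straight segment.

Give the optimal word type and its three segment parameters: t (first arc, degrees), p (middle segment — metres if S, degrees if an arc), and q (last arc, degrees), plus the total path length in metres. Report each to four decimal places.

Let ψ = atan2(Δy, Δx) = atan2(-0.20, 12.94) = -0.8855° be the start→goal bearing.
Normalize: d = |goal − start| / ρ = 12.941546/6.06 = 2.135569, α = (θ_start − ψ) mod 360° = 331.9855° = 5.794240 rad, β = (θ_goal − ψ) mod 360° = 110.6855° = 1.931826 rad.
Common terms: sin α = -0.469695, cos α = 0.882829, sin β = 0.935534, cos β = -0.353238, cos(α−β) = -0.751264, d² = 4.560653. Work in radians in the unit-radius frame; every candidate has L = ρ·(t + p + q).
LSL: p² = 2 + d² − 2cos(α−β) + 2d(sin α − sin β) = 2.061257; p = √p² = 1.435708; φ = atan2(cos β − cos α, d + sin α − sin β) = -1.037126 rad; t = (φ − α) mod 2π = 5.735005 rad, q = (β − φ) mod 2π = 2.968952 rad → L = 6.06·(5.735005 + 1.435708 + 2.968952) = 6.06·10.139665 = 61.446369 m
RSR: p² = 2 + d² − 2cos(α−β) + 2d(sin β − sin α) = 14.065106; p = √p² = 3.750347; φ = atan2(cos α − cos β, d − sin α + sin β) = 0.335866 rad; t = (α − φ) mod 2π = 5.458374 rad, q = (φ − β) mod 2π = 4.687225 rad → L = 6.06·(5.458374 + 3.750347 + 4.687225) = 6.06·13.895946 = 84.209435 m
LSR: p² = d² − 2 + 2cos(α−β) + 2d(sin α + sin β) = 3.047784; p = √p² = 1.745790; φ = atan2(−cos α − cos β, d + sin α + sin β) − atan2(−2, p) = 0.652326 rad; t = (φ − α) mod 2π = 1.141271 rad, q = (φ − β) mod 2π = 5.003685 rad → L = 6.06·(1.141271 + 1.745790 + 5.003685) = 6.06·7.890746 = 47.817921 m
RSL: p² = d² − 2 + 2cos(α−β) − 2d(sin α + sin β) = -0.931535 < 0 → infeasible
RLR: c = (6 − d² + 2cos(α−β) + 2d(sin α − sin β))/8 = -0.758138; p = 2π − arccos c = 3.851936 rad; φ = atan2(cos α − cos β, d − sin α + sin β) = 0.335866 rad; t = (α − φ + p/2) mod 2π = 1.101156 rad, q = (α − β − t + p) mod 2π = 0.330008 rad → L = 6.06·(1.101156 + 3.851936 + 0.330008) = 6.06·5.283100 = 32.015585 m
LRL: c = (6 − d² + 2cos(α−β) − 2d(sin α − sin β))/8 = 0.742343; p = 2π − arccos c = 5.548949 rad; φ = atan2(cos β − cos α, d + sin α − sin β) = -1.037126 rad; t = (φ − α + p/2) mod 2π = 2.226294 rad, q = (β − α − t + p) mod 2π = 5.743427 rad → L = 6.06·(2.226294 + 5.548949 + 5.743427) = 6.06·13.518670 = 81.923142 m
Shortest: RLR with L = 32.015585 m ≈ 32.0156 m
Convert RLR to answer units (arcs ×180/π): t = 1.101156·180/π = 63.0916°, p = 3.851936·180/π = 220.6997°, q = 0.330008·180/π = 18.9081°, L = 32.0156 m.

RLR: t = 63.0916°, p = 220.6997°, q = 18.9081°, L = 32.0156 m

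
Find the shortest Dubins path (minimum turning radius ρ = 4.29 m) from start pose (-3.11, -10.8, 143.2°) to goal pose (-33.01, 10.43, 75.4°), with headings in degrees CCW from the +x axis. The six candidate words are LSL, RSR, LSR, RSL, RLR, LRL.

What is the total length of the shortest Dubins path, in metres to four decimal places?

37.9610 m

Let ψ = atan2(Δy, Δx) = atan2(21.23, -29.90) = 144.6240° be the start→goal bearing.
Normalize: d = |goal − start| / ρ = 36.670464/4.29 = 8.547894, α = (θ_start − ψ) mod 360° = 358.5760° = 6.258332 rad, β = (θ_goal − ψ) mod 360° = 290.7760° = 5.074999 rad.
Common terms: sin α = -0.024850, cos α = 0.999691, sin β = -0.934974, cos β = 0.354716, cos(α−β) = 0.377841, d² = 73.066485. Work in radians in the unit-radius frame; every candidate has L = ρ·(t + p + q).
LSL: p² = 2 + d² − 2cos(α−β) + 2d(sin α − sin β) = 89.870085; p = √p² = 9.479983; φ = atan2(cos β − cos α, d + sin α − sin β) = -0.068088 rad; t = (φ − α) mod 2π = 6.239950 rad, q = (β − φ) mod 2π = 5.143087 rad → L = 4.29·(6.239950 + 9.479983 + 5.143087) = 4.29·20.863021 = 89.502359 m
RSR: p² = 2 + d² − 2cos(α−β) + 2d(sin β − sin α) = 58.751522; p = √p² = 7.664954; φ = atan2(cos α − cos β, d − sin α + sin β) = 0.084246 rad; t = (α − φ) mod 2π = 6.174087 rad, q = (φ − β) mod 2π = 1.292432 rad → L = 4.29·(6.174087 + 7.664954 + 1.292432) = 4.29·15.131473 = 64.914018 m
LSR: p² = d² − 2 + 2cos(α−β) + 2d(sin α + sin β) = 55.413209; p = √p² = 7.444005; φ = atan2(−cos α − cos β, d + sin α + sin β) − atan2(−2, p) = 0.085843 rad; t = (φ − α) mod 2π = 0.110696 rad, q = (φ − β) mod 2π = 1.294029 rad → L = 4.29·(0.110696 + 7.444005 + 1.294029) = 4.29·8.848729 = 37.961050 m
RSL: p² = d² − 2 + 2cos(α−β) − 2d(sin α + sin β) = 88.231125; p = √p² = 9.393142; φ = atan2(cos α + cos β, d − sin α − sin β) − atan2(2, p) = -0.068287 rad; t = (α − φ) mod 2π = 0.043434 rad, q = (β − φ) mod 2π = 5.143286 rad → L = 4.29·(0.043434 + 9.393142 + 5.143286) = 4.29·14.579863 = 62.547610 m
RLR: c = (6 − d² + 2cos(α−β) + 2d(sin α − sin β))/8 = -6.343940, |c| > 1 → infeasible
LRL: c = (6 − d² + 2cos(α−β) − 2d(sin α − sin β))/8 = -10.233761, |c| > 1 → infeasible
Shortest: LSR with L = 37.961050 m ≈ 37.9610 m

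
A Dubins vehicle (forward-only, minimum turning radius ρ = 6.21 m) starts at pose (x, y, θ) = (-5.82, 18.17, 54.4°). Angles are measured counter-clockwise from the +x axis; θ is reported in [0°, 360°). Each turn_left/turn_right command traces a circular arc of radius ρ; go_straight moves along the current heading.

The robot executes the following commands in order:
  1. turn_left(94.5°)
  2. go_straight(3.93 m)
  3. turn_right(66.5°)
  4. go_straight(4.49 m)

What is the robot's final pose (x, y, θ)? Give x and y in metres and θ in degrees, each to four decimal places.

set_pose: (x, y, θ) = (-5.8200, 18.1700, 54.4000°), ρ = 6.21
turn_left(94.5°): centre at ρ to the left, rotate +94.5° → (-7.6617, 27.1024, 148.9000°)
go_straight(3.93): x += 3.93·cos θ, y += 3.93·sin θ → (-11.0268, 29.1324, 148.9000°)
turn_right(66.5°): centre at ρ to the right, rotate −66.5° → (-13.9746, 35.2711, 82.4000°)
go_straight(4.49): x += 4.49·cos θ, y += 4.49·sin θ → (-13.3808, 39.7217, 82.4000°)

(-13.3808, 39.7217, 82.4000°)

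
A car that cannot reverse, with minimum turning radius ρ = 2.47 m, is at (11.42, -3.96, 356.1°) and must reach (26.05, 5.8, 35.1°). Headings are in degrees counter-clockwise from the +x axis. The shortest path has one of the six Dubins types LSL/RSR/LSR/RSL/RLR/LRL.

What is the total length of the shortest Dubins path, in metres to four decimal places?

Let ψ = atan2(Δy, Δx) = atan2(9.76, 14.63) = 33.7081° be the start→goal bearing.
Normalize: d = |goal − start| / ρ = 17.586771/2.47 = 7.120150, α = (θ_start − ψ) mod 360° = 322.3919° = 5.626799 rad, β = (θ_goal − ψ) mod 360° = 1.3919° = 0.024293 rad.
Common terms: sin α = -0.610258, cos α = 0.792203, sin β = 0.024290, cos β = 0.999705, cos(α−β) = 0.777146, d² = 50.696537. Work in radians in the unit-radius frame; every candidate has L = ρ·(t + p + q).
LSL: p² = 2 + d² − 2cos(α−β) + 2d(sin α − sin β) = 42.106093; p = √p² = 6.488921; φ = atan2(cos β − cos α, d + sin α − sin β) = 0.031983 rad; t = (φ − α) mod 2π = 0.688369 rad, q = (β − φ) mod 2π = 6.275495 rad → L = 2.47·(0.688369 + 6.488921 + 6.275495) = 2.47·13.452784 = 33.228378 m
RSR: p² = 2 + d² − 2cos(α−β) + 2d(sin β − sin α) = 60.178397; p = √p² = 7.757474; φ = atan2(cos α − cos β, d − sin α + sin β) = -0.026752 rad; t = (α − φ) mod 2π = 5.653551 rad, q = (φ − β) mod 2π = 6.232141 rad → L = 2.47·(5.653551 + 7.757474 + 6.232141) = 2.47·19.643166 = 48.518620 m
LSR: p² = d² − 2 + 2cos(α−β) + 2d(sin α + sin β) = 41.906475; p = √p² = 6.473521; φ = atan2(−cos α − cos β, d + sin α + sin β) − atan2(−2, p) = 0.031992 rad; t = (φ − α) mod 2π = 0.688378 rad, q = (φ − β) mod 2π = 0.007700 rad → L = 2.47·(0.688378 + 6.473521 + 0.007700) = 2.47·7.169599 = 17.708910 m
RSL: p² = d² − 2 + 2cos(α−β) − 2d(sin α + sin β) = 58.595182; p = √p² = 7.654749; φ = atan2(cos α + cos β, d − sin α − sin β) − atan2(2, p) = -0.027092 rad; t = (α − φ) mod 2π = 5.653892 rad, q = (β − φ) mod 2π = 0.051385 rad → L = 2.47·(5.653892 + 7.654749 + 0.051385) = 2.47·13.360025 = 32.999262 m
RLR: c = (6 − d² + 2cos(α−β) + 2d(sin α − sin β))/8 = -6.522300, |c| > 1 → infeasible
LRL: c = (6 − d² + 2cos(α−β) − 2d(sin α − sin β))/8 = -4.263262, |c| > 1 → infeasible
Shortest: LSR with L = 17.708910 m ≈ 17.7089 m

17.7089 m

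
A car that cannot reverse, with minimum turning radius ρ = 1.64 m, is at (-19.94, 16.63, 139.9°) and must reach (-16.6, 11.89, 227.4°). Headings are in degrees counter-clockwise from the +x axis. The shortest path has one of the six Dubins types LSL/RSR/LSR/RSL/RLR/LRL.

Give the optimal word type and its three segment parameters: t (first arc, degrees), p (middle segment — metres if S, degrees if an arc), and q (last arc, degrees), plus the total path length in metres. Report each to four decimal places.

RSR: t = 217.4716°, p = 5.0016 m, q = 55.0284°, L = 12.8015 m

Let ψ = atan2(Δy, Δx) = atan2(-4.74, 3.34) = -54.8299° be the start→goal bearing.
Normalize: d = |goal − start| / ρ = 5.798552/1.64 = 3.535702, α = (θ_start − ψ) mod 360° = 194.7299° = 3.398678 rad, β = (θ_goal − ψ) mod 360° = 282.2299° = 4.925841 rad.
Common terms: sin α = -0.254263, cos α = -0.967135, sin β = -0.977306, cos β = 0.211835, cos(α−β) = 0.043619, d² = 12.501190. Work in radians in the unit-radius frame; every candidate has L = ρ·(t + p + q).
LSL: p² = 2 + d² − 2cos(α−β) + 2d(sin α − sin β) = 19.526880; p = √p² = 4.418923; φ = atan2(cos β − cos α, d + sin α − sin β) = 0.270071 rad; t = (φ − α) mod 2π = 3.154579 rad, q = (β − φ) mod 2π = 4.655769 rad → L = 1.64·(3.154579 + 4.418923 + 4.655769) = 1.64·12.229271 = 20.056005 m
RSR: p² = 2 + d² − 2cos(α−β) + 2d(sin β − sin α) = 9.301022; p = √p² = 3.049758; φ = atan2(cos α − cos β, d − sin α + sin β) = -0.396918 rad; t = (α − φ) mod 2π = 3.795596 rad, q = (φ − β) mod 2π = 0.960426 rad → L = 1.64·(3.795596 + 3.049758 + 0.960426) = 1.64·7.805780 = 12.801479 m
LSR: p² = d² − 2 + 2cos(α−β) + 2d(sin α + sin β) = 1.879513; p = √p² = 1.370953; φ = atan2(−cos α − cos β, d + sin α + sin β) − atan2(−2, p) = 1.286649 rad; t = (φ − α) mod 2π = 4.171156 rad, q = (φ − β) mod 2π = 2.643993 rad → L = 1.64·(4.171156 + 1.370953 + 2.643993) = 1.64·8.186103 = 13.425208 m
RSL: p² = d² − 2 + 2cos(α−β) − 2d(sin α + sin β) = 19.297344; p = √p² = 4.392874; φ = atan2(cos α + cos β, d − sin α − sin β) − atan2(2, p) = -0.584367 rad; t = (α − φ) mod 2π = 3.983045 rad, q = (β − φ) mod 2π = 5.510208 rad → L = 1.64·(3.983045 + 4.392874 + 5.510208) = 1.64·13.886127 = 22.773248 m
RLR: c = (6 − d² + 2cos(α−β) + 2d(sin α − sin β))/8 = -0.162628; p = 2π − arccos c = 4.549036 rad; φ = atan2(cos α − cos β, d − sin α + sin β) = -0.396918 rad; t = (α − φ + p/2) mod 2π = 6.070114 rad, q = (α − β − t + p) mod 2π = 3.234944 rad → L = 1.64·(6.070114 + 4.549036 + 3.234944) = 1.64·13.854094 = 22.720714 m
LRL: c = (6 − d² + 2cos(α−β) − 2d(sin α − sin β))/8 = -1.440860, |c| > 1 → infeasible
Shortest: RSR with L = 12.801479 m ≈ 12.8015 m
Convert RSR to answer units (arcs ×180/π): t = 3.795596·180/π = 217.4716°, p = ρ·p = 1.64·3.049758 = 5.0016 m, q = 0.960426·180/π = 55.0284°, L = 12.8015 m.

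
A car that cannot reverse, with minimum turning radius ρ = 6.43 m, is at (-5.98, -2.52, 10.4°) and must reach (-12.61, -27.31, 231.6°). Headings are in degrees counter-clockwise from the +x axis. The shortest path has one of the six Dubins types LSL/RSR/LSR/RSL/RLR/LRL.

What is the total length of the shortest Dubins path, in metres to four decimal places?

34.9171 m

Let ψ = atan2(Δy, Δx) = atan2(-24.79, -6.63) = -104.9731° be the start→goal bearing.
Normalize: d = |goal − start| / ρ = 25.661274/6.43 = 3.990867, α = (θ_start − ψ) mod 360° = 115.3731° = 2.013641 rad, β = (θ_goal − ψ) mod 360° = 336.5731° = 5.874309 rad.
Common terms: sin α = 0.903536, cos α = -0.428511, sin β = -0.397578, cos β = 0.917568, cos(α−β) = -0.752415, d² = 15.927019. Work in radians in the unit-radius frame; every candidate has L = ρ·(t + p + q).
LSL: p² = 2 + d² − 2cos(α−β) + 2d(sin α − sin β) = 29.817000; p = √p² = 5.460494; φ = atan2(cos β − cos α, d + sin α − sin β) = 0.249080 rad; t = (φ − α) mod 2π = 4.518624 rad, q = (β − φ) mod 2π = 5.625229 rad → L = 6.43·(4.518624 + 5.460494 + 5.625229) = 6.43·15.604348 = 100.335958 m
RSR: p² = 2 + d² − 2cos(α−β) + 2d(sin β − sin α) = 9.046698; p = √p² = 3.007773; φ = atan2(cos α − cos β, d − sin α + sin β) = -0.464006 rad; t = (α − φ) mod 2π = 2.477646 rad, q = (φ − β) mod 2π = 6.228056 rad → L = 6.43·(2.477646 + 3.007773 + 6.228056) = 6.43·11.713475 = 75.317645 m
LSR: p² = d² − 2 + 2cos(α−β) + 2d(sin α + sin β) = 16.460612; p = √p² = 4.057168; φ = atan2(−cos α − cos β, d + sin α + sin β) − atan2(−2, p) = 0.349665 rad; t = (φ − α) mod 2π = 4.619210 rad, q = (φ − β) mod 2π = 0.758541 rad → L = 6.43·(4.619210 + 4.057168 + 0.758541) = 6.43·9.434919 = 60.666528 m
RSL: p² = d² − 2 + 2cos(α−β) − 2d(sin α + sin β) = 8.383766; p = √p² = 2.895473; φ = atan2(cos α + cos β, d − sin α − sin β) − atan2(2, p) = -0.465055 rad; t = (α − φ) mod 2π = 2.478695 rad, q = (β − φ) mod 2π = 0.056178 rad → L = 6.43·(2.478695 + 2.895473 + 0.056178) = 6.43·5.430347 = 34.917133 m
RLR: c = (6 − d² + 2cos(α−β) + 2d(sin α − sin β))/8 = -0.130837; p = 2π − arccos c = 4.581176 rad; φ = atan2(cos α − cos β, d − sin α + sin β) = -0.464006 rad; t = (α − φ + p/2) mod 2π = 4.768234 rad, q = (α − β − t + p) mod 2π = 2.235458 rad → L = 6.43·(4.768234 + 4.581176 + 2.235458) = 6.43·11.584868 = 74.490702 m
LRL: c = (6 − d² + 2cos(α−β) − 2d(sin α − sin β))/8 = -2.727125, |c| > 1 → infeasible
Shortest: RSL with L = 34.917133 m ≈ 34.9171 m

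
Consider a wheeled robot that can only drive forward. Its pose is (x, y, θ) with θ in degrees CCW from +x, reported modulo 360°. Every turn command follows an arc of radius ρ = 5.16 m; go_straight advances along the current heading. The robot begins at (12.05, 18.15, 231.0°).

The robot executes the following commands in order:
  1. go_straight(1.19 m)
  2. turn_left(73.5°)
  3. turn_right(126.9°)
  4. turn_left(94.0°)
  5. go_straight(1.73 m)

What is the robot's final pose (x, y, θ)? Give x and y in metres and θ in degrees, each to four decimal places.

set_pose: (x, y, θ) = (12.0500, 18.1500, 231.0000°), ρ = 5.16
go_straight(1.19): x += 1.19·cos θ, y += 1.19·sin θ → (11.3011, 17.2252, 231.0000°)
turn_left(73.5°): centre at ρ to the left, rotate +73.5° → (11.0587, 11.0552, 304.5000°)
turn_right(126.9°): centre at ρ to the right, rotate −126.9° → (6.5901, 2.9771, 177.6000°)
turn_left(94.0°): centre at ρ to the left, rotate +94.0° → (1.2161, -2.3224, 271.6000°)
go_straight(1.73): x += 1.73·cos θ, y += 1.73·sin θ → (1.2644, -4.0518, 271.6000°)

(1.2644, -4.0518, 271.6000°)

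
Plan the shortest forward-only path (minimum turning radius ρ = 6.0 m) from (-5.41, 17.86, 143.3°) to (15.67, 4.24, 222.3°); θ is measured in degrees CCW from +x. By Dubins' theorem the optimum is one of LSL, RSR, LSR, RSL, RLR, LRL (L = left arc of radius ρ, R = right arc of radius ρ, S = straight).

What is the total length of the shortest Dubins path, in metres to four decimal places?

48.8394 m

Let ψ = atan2(Δy, Δx) = atan2(-13.62, 21.08) = -32.8669° be the start→goal bearing.
Normalize: d = |goal − start| / ρ = 25.097227/6.0 = 4.182871, α = (θ_start − ψ) mod 360° = 176.1669° = 3.074693 rad, β = (θ_goal − ψ) mod 360° = 255.1669° = 4.453503 rad.
Common terms: sin α = 0.066850, cos α = -0.997763, sin β = -0.966676, cos β = -0.256004, cos(α−β) = 0.190809, d² = 17.496411. Work in radians in the unit-radius frame; every candidate has L = ρ·(t + p + q).
LSL: p² = 2 + d² − 2cos(α−β) + 2d(sin α − sin β) = 27.761004; p = √p² = 5.268871; φ = atan2(cos β − cos α, d + sin α − sin β) = 0.141251 rad; t = (φ − α) mod 2π = 3.349743 rad, q = (β − φ) mod 2π = 4.312252 rad → L = 6.0·(3.349743 + 5.268871 + 4.312252) = 6.0·12.930867 = 77.585200 m
RSR: p² = 2 + d² − 2cos(α−β) + 2d(sin β − sin α) = 10.468582; p = √p² = 3.235519; φ = atan2(cos α − cos β, d − sin α + sin β) = -0.231312 rad; t = (α − φ) mod 2π = 3.306005 rad, q = (φ − β) mod 2π = 1.598370 rad → L = 6.0·(3.306005 + 3.235519 + 1.598370) = 6.0·8.139894 = 48.839364 m
LSR: p² = d² − 2 + 2cos(α−β) + 2d(sin α + sin β) = 8.350321; p = √p² = 2.889692; φ = atan2(−cos α − cos β, d + sin α + sin β) − atan2(−2, p) = 0.970213 rad; t = (φ − α) mod 2π = 4.178706 rad, q = (φ − β) mod 2π = 2.799896 rad → L = 6.0·(4.178706 + 2.889692 + 2.799896) = 6.0·9.868294 = 59.209765 m
RSL: p² = d² − 2 + 2cos(α−β) − 2d(sin α + sin β) = 23.405738; p = √p² = 4.837948; φ = atan2(cos α + cos β, d − sin α − sin β) − atan2(2, p) = -0.633849 rad; t = (α − φ) mod 2π = 3.708541 rad, q = (β − φ) mod 2π = 5.087351 rad → L = 6.0·(3.708541 + 4.837948 + 5.087351) = 6.0·13.633840 = 81.803041 m
RLR: c = (6 − d² + 2cos(α−β) + 2d(sin α − sin β))/8 = -0.308573; p = 2π − arccos c = 4.398697 rad; φ = atan2(cos α − cos β, d − sin α + sin β) = -0.231312 rad; t = (α − φ + p/2) mod 2π = 5.505353 rad, q = (α − β − t + p) mod 2π = 3.797719 rad → L = 6.0·(5.505353 + 4.398697 + 3.797719) = 6.0·13.701769 = 82.210612 m
LRL: c = (6 − d² + 2cos(α−β) − 2d(sin α − sin β))/8 = -2.470126, |c| > 1 → infeasible
Shortest: RSR with L = 48.839364 m ≈ 48.8394 m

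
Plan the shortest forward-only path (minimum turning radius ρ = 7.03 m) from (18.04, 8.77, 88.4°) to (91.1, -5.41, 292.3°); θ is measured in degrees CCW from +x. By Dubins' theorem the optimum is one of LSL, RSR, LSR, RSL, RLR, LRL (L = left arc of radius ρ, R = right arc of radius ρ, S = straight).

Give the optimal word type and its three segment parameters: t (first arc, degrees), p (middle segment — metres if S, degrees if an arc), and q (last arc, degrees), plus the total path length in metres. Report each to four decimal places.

RSR: t = 104.0273°, p = 61.8135 m, q = 52.0727°, L = 80.9665 m

Let ψ = atan2(Δy, Δx) = atan2(-14.18, 73.06) = -10.9838° be the start→goal bearing.
Normalize: d = |goal − start| / ρ = 74.423357/7.03 = 10.586537, α = (θ_start − ψ) mod 360° = 99.3838° = 1.734575 rad, β = (θ_goal − ψ) mod 360° = 303.2838° = 5.293301 rad.
Common terms: sin α = 0.986618, cos α = -0.163047, sin β = -0.835962, cos β = 0.548787, cos(α−β) = -0.914254, d² = 112.074770. Work in radians in the unit-radius frame; every candidate has L = ρ·(t + p + q).
LSL: p² = 2 + d² − 2cos(α−β) + 2d(sin α − sin β) = 154.492916; p = √p² = 12.429518; φ = atan2(cos β − cos α, d + sin α − sin β) = 0.057301 rad; t = (φ − α) mod 2π = 4.605912 rad, q = (β − φ) mod 2π = 5.236000 rad → L = 7.03·(4.605912 + 12.429518 + 5.236000) = 7.03·22.271430 = 156.568150 m
RSR: p² = 2 + d² − 2cos(α−β) + 2d(sin β − sin α) = 77.313640; p = √p² = 8.792818; φ = atan2(cos α − cos β, d − sin α + sin β) = -0.081045 rad; t = (α − φ) mod 2π = 1.815620 rad, q = (φ − β) mod 2π = 0.908839 rad → L = 7.03·(1.815620 + 8.792818 + 0.908839) = 7.03·11.517276 = 80.966454 m
LSR: p² = d² − 2 + 2cos(α−β) + 2d(sin α + sin β) = 111.436108; p = √p² = 10.556330; φ = atan2(−cos α − cos β, d + sin α + sin β) − atan2(−2, p) = 0.151330 rad; t = (φ − α) mod 2π = 4.699941 rad, q = (φ − β) mod 2π = 1.141215 rad → L = 7.03·(4.699941 + 10.556330 + 1.141215) = 7.03·16.397486 = 115.274326 m
RSL: p² = d² − 2 + 2cos(α−β) − 2d(sin α + sin β) = 105.056416; p = √p² = 10.249703; φ = atan2(cos α + cos β, d − sin α − sin β) − atan2(2, p) = -0.155760 rad; t = (α − φ) mod 2π = 1.890335 rad, q = (β − φ) mod 2π = 5.449061 rad → L = 7.03·(1.890335 + 10.249703 + 5.449061) = 7.03·17.589099 = 123.651368 m
RLR: c = (6 − d² + 2cos(α−β) + 2d(sin α − sin β))/8 = -8.664205, |c| > 1 → infeasible
LRL: c = (6 − d² + 2cos(α−β) − 2d(sin α − sin β))/8 = -18.311614, |c| > 1 → infeasible
Shortest: RSR with L = 80.966454 m ≈ 80.9665 m
Convert RSR to answer units (arcs ×180/π): t = 1.815620·180/π = 104.0273°, p = ρ·p = 7.03·8.792818 = 61.8135 m, q = 0.908839·180/π = 52.0727°, L = 80.9665 m.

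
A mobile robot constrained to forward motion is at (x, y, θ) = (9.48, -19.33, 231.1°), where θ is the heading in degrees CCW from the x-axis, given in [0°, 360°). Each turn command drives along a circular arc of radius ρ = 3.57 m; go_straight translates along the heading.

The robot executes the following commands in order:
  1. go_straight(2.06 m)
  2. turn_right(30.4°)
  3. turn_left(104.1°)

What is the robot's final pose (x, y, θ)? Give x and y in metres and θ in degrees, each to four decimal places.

set_pose: (x, y, θ) = (9.4800, -19.3300, 231.1000°), ρ = 3.57
go_straight(2.06): x += 2.06·cos θ, y += 2.06·sin θ → (8.1864, -20.9332, 231.1000°)
turn_right(30.4°): centre at ρ to the right, rotate −30.4° → (6.6700, -22.0309, 200.7000°)
turn_left(104.1°): centre at ρ to the left, rotate +104.1° → (5.0004, -27.4079, 304.8000°)

(5.0004, -27.4079, 304.8000°)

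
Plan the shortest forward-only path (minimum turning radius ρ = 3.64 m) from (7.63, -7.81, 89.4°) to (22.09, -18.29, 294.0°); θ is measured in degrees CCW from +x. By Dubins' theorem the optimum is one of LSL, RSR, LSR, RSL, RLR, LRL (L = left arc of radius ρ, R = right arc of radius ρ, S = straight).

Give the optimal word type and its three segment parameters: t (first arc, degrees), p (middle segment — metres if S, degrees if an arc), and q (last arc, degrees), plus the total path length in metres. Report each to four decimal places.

RSR: t = 147.2449°, p = 14.0825 m, q = 8.1551°, L = 23.9551 m

Let ψ = atan2(Δy, Δx) = atan2(-10.48, 14.46) = -35.9330° be the start→goal bearing.
Normalize: d = |goal − start| / ρ = 17.858387/3.64 = 4.906150, α = (θ_start − ψ) mod 360° = 125.3330° = 2.187474 rad, β = (θ_goal − ψ) mod 360° = 329.9330° = 5.758418 rad.
Common terms: sin α = 0.815804, cos α = -0.578328, sin β = -0.501012, cos β = 0.865440, cos(α−β) = -0.909236, d² = 24.070312. Work in radians in the unit-radius frame; every candidate has L = ρ·(t + p + q).
LSL: p² = 2 + d² − 2cos(α−β) + 2d(sin α − sin β) = 40.809783; p = √p² = 6.388254; φ = atan2(cos β − cos α, d + sin α − sin β) = 0.227973 rad; t = (φ − α) mod 2π = 4.323685 rad, q = (β − φ) mod 2π = 5.530444 rad → L = 3.64·(4.323685 + 6.388254 + 5.530444) = 3.64·16.242382 = 59.122272 m
RSR: p² = 2 + d² − 2cos(α−β) + 2d(sin β − sin α) = 14.967784; p = √p² = 3.868822; φ = atan2(cos α − cos β, d − sin α + sin β) = -0.382435 rad; t = (α − φ) mod 2π = 2.569908 rad, q = (φ − β) mod 2π = 0.142333 rad → L = 3.64·(2.569908 + 3.868822 + 0.142333) = 3.64·6.581064 = 23.955072 m
LSR: p² = d² − 2 + 2cos(α−β) + 2d(sin α + sin β) = 23.340677; p = √p² = 4.831219; φ = atan2(−cos α − cos β, d + sin α + sin β) − atan2(−2, p) = 0.337558 rad; t = (φ − α) mod 2π = 4.433269 rad, q = (φ − β) mod 2π = 0.862325 rad → L = 3.64·(4.433269 + 4.831219 + 0.862325) = 3.64·10.126813 = 36.861601 m
RSL: p² = d² − 2 + 2cos(α−β) − 2d(sin α + sin β) = 17.163002; p = √p² = 4.142825; φ = atan2(cos α + cos β, d − sin α − sin β) − atan2(2, p) = -0.387311 rad; t = (α − φ) mod 2π = 2.574785 rad, q = (β − φ) mod 2π = 6.145728 rad → L = 3.64·(2.574785 + 4.142825 + 6.145728) = 3.64·12.863338 = 46.822551 m
RLR: c = (6 − d² + 2cos(α−β) + 2d(sin α − sin β))/8 = -0.870973; p = 2π − arccos c = 3.655210 rad; φ = atan2(cos α − cos β, d − sin α + sin β) = -0.382435 rad; t = (α − φ + p/2) mod 2π = 4.397513 rad, q = (α − β − t + p) mod 2π = 1.969938 rad → L = 3.64·(4.397513 + 3.655210 + 1.969938) = 3.64·10.022661 = 36.482486 m
LRL: c = (6 − d² + 2cos(α−β) − 2d(sin α − sin β))/8 = -4.101223, |c| > 1 → infeasible
Shortest: RSR with L = 23.955072 m ≈ 23.9551 m
Convert RSR to answer units (arcs ×180/π): t = 2.569908·180/π = 147.2449°, p = ρ·p = 3.64·3.868822 = 14.0825 m, q = 0.142333·180/π = 8.1551°, L = 23.9551 m.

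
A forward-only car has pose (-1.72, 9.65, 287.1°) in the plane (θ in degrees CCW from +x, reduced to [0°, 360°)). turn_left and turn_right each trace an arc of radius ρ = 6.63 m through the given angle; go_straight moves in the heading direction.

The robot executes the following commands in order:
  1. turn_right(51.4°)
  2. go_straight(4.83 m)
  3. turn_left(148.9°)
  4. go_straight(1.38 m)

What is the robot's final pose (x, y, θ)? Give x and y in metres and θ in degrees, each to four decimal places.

(4.1900, -9.2157, 24.6000°)

set_pose: (x, y, θ) = (-1.7200, 9.6500, 287.1000°), ρ = 6.63
turn_right(51.4°): centre at ρ to the right, rotate −51.4° → (-2.5799, 3.9643, 235.7000°)
go_straight(4.83): x += 4.83·cos θ, y += 4.83·sin θ → (-5.3017, -0.0257, 235.7000°)
turn_left(148.9°): centre at ρ to the left, rotate +148.9° → (2.9353, -9.7901, 384.6000° ≡ 24.6000°)
go_straight(1.38): x += 1.38·cos θ, y += 1.38·sin θ → (4.1900, -9.2157, 24.6000°)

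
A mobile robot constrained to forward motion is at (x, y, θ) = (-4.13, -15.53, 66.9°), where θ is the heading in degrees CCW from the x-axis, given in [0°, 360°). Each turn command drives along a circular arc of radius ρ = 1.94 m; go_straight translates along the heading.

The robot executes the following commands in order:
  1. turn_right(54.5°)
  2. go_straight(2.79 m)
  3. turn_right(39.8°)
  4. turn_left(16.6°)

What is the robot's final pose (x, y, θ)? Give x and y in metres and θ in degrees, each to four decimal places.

set_pose: (x, y, θ) = (-4.1300, -15.5300, 66.9000°), ρ = 1.94
turn_right(54.5°): centre at ρ to the right, rotate −54.5° → (-2.7621, -14.3964, 12.4000°)
go_straight(2.79): x += 2.79·cos θ, y += 2.79·sin θ → (-0.0372, -13.7973, 12.4000°)
turn_right(39.8°): centre at ρ to the right, rotate −39.8° → (1.2722, -13.9697, -27.4000° ≡ 332.6000°)
turn_left(16.6°): centre at ρ to the left, rotate +16.6° → (1.8014, -14.1529, 349.2000°)

(1.8014, -14.1529, 349.2000°)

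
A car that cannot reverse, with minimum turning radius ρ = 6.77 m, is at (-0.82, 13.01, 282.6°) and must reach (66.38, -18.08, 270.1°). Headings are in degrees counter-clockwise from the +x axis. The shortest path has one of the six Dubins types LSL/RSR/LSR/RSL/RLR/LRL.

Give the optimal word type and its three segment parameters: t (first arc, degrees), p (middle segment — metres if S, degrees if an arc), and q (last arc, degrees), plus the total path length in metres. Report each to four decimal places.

Let ψ = atan2(Δy, Δx) = atan2(-31.09, 67.20) = -24.8276° be the start→goal bearing.
Normalize: d = |goal − start| / ρ = 74.043420/6.77 = 10.936990, α = (θ_start − ψ) mod 360° = 307.4276° = 5.365623 rad, β = (θ_goal − ψ) mod 360° = 294.9276° = 5.147457 rad.
Common terms: sin α = -0.794122, cos α = 0.607758, sin β = -0.906841, cos β = 0.421472, cos(α−β) = 0.976296, d² = 119.617744. Work in radians in the unit-radius frame; every candidate has L = ρ·(t + p + q).
LSL: p² = 2 + d² − 2cos(α−β) + 2d(sin α − sin β) = 122.130766; p = √p² = 11.051279; φ = atan2(cos β − cos α, d + sin α − sin β) = -0.016857 rad; t = (φ − α) mod 2π = 0.900705 rad, q = (β − φ) mod 2π = 5.164314 rad → L = 6.77·(0.900705 + 11.051279 + 5.164314) = 6.77·17.116298 = 115.877338 m
RSR: p² = 2 + d² − 2cos(α−β) + 2d(sin β − sin α) = 117.199538; p = √p² = 10.825874; φ = atan2(cos α − cos β, d − sin α + sin β) = 0.017208 rad; t = (α − φ) mod 2π = 5.348415 rad, q = (φ − β) mod 2π = 1.152937 rad → L = 6.77·(5.348415 + 10.825874 + 1.152937) = 6.77·17.327225 = 117.305313 m
LSR: p² = d² − 2 + 2cos(α−β) + 2d(sin α + sin β) = 82.363492; p = √p² = 9.075433; φ = atan2(−cos α − cos β, d + sin α + sin β) − atan2(−2, p) = 0.105930 rad; t = (φ − α) mod 2π = 1.023492 rad, q = (φ − β) mod 2π = 1.241658 rad → L = 6.77·(1.023492 + 9.075433 + 1.241658) = 6.77·11.340583 = 76.775745 m
RSL: p² = d² − 2 + 2cos(α−β) − 2d(sin α + sin β) = 156.777180; p = √p² = 12.521069; φ = atan2(cos α + cos β, d − sin α − sin β) − atan2(2, p) = -0.077132 rad; t = (α − φ) mod 2π = 5.442756 rad, q = (β − φ) mod 2π = 5.224590 rad → L = 6.77·(5.442756 + 12.521069 + 5.224590) = 6.77·23.188415 = 156.985567 m
RLR: c = (6 − d² + 2cos(α−β) + 2d(sin α − sin β))/8 = -13.649942, |c| > 1 → infeasible
LRL: c = (6 − d² + 2cos(α−β) − 2d(sin α − sin β))/8 = -14.266346, |c| > 1 → infeasible
Shortest: LSR with L = 76.775745 m ≈ 76.7757 m
Convert LSR to answer units (arcs ×180/π): t = 1.023492·180/π = 58.6417°, p = ρ·p = 6.77·9.075433 = 61.4407 m, q = 1.241658·180/π = 71.1417°, L = 76.7757 m.

LSR: t = 58.6417°, p = 61.4407 m, q = 71.1417°, L = 76.7757 m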